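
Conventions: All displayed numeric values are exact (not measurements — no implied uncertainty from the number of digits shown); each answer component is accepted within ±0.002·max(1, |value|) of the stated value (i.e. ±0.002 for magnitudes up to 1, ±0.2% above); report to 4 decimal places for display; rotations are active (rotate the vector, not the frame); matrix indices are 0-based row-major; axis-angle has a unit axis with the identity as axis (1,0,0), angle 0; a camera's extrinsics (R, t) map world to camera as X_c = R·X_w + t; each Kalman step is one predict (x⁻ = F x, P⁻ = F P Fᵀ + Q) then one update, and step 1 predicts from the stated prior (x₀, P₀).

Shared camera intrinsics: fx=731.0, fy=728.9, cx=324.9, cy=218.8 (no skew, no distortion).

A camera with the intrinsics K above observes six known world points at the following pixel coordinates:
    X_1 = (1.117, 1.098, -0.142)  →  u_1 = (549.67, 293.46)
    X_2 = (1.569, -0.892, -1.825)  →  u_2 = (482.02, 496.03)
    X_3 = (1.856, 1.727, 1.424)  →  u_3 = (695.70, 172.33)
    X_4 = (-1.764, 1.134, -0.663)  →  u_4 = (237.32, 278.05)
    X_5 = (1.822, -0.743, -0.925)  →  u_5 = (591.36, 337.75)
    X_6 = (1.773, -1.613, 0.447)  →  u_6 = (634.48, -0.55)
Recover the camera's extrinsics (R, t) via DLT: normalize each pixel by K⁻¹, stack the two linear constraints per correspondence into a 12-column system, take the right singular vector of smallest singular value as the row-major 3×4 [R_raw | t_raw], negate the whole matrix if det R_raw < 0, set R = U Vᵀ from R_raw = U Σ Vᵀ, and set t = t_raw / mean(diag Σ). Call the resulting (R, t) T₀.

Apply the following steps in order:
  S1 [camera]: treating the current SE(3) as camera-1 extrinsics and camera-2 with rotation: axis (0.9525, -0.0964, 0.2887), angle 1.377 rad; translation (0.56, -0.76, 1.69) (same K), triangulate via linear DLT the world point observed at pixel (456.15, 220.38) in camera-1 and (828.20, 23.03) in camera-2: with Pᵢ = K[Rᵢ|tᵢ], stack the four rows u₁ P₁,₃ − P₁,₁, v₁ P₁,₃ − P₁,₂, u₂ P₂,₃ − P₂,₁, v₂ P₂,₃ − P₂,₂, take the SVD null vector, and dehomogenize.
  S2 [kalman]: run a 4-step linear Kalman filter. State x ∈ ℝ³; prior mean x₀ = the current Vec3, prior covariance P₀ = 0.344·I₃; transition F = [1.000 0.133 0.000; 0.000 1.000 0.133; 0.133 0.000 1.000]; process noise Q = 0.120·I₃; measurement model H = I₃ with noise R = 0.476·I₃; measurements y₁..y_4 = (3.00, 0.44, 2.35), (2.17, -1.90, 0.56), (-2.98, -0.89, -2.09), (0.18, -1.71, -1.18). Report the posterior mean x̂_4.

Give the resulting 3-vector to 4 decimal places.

result = (-0.1837, -1.2441, -0.6548)

source (pnp_recover): camera pose = R=[0.8411 0.4036 0.3601; 0.1689 0.4366 -0.8837; -0.5139 0.8040 0.2990], t=(0.4200, -0.2100, 5.4301)
after S1 (triangulate): (0.6834, -0.1129, -0.1750)
after S2 (kf_track): (-0.1837, -1.2441, -0.6548)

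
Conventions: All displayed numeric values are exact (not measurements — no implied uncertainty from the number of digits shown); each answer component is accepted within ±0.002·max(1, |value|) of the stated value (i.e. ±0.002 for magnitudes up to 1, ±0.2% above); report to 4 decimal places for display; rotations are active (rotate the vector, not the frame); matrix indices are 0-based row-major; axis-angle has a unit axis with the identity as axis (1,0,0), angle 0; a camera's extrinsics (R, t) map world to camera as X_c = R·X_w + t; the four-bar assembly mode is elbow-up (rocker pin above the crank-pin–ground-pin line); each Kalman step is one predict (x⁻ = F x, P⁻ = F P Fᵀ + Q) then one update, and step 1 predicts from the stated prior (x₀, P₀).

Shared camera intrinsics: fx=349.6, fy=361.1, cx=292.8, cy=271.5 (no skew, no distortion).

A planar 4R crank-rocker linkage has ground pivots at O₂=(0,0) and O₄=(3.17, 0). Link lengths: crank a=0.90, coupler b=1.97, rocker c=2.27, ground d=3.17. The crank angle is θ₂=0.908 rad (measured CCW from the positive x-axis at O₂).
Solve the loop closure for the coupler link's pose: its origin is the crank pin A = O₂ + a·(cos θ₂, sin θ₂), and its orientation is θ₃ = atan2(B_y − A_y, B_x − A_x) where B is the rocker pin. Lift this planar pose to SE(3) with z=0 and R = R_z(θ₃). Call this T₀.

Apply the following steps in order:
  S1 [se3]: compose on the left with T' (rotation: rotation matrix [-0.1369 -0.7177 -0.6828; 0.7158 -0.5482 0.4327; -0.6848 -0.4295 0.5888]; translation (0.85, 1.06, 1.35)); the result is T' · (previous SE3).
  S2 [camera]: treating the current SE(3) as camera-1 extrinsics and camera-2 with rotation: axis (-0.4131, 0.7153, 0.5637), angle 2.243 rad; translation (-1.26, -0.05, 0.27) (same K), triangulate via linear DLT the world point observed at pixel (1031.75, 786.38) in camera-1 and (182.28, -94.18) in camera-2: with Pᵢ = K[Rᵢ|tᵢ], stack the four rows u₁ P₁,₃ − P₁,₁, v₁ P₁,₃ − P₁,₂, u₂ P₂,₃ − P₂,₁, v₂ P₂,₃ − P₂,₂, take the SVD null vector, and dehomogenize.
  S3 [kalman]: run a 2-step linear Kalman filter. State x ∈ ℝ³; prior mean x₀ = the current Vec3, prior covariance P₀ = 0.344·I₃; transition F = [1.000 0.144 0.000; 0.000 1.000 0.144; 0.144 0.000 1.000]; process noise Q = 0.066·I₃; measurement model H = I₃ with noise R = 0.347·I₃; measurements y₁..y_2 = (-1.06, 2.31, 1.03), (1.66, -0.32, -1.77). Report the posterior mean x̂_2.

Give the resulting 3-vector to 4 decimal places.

result = (0.1361, 0.4074, -0.6810)

source (fourbar_fk): coupler pose = R=[0.7643 -0.6449 0.0000; 0.6449 0.7643 0.0000; 0.0000 0.0000 1.0000], t=(0.5538, 0.7094, 0.0000)
after S1 (compose_se3): R=[-0.5674 -0.4602 -0.6828; 0.1936 -0.8805 0.4327; -0.8003 0.1133 0.5887], t=(0.2650, 1.0675, 0.6661)
after S2 (triangulate): (-0.9929, -0.8169, -0.8756)
after S3 (kf_track): (0.1361, 0.4074, -0.6810)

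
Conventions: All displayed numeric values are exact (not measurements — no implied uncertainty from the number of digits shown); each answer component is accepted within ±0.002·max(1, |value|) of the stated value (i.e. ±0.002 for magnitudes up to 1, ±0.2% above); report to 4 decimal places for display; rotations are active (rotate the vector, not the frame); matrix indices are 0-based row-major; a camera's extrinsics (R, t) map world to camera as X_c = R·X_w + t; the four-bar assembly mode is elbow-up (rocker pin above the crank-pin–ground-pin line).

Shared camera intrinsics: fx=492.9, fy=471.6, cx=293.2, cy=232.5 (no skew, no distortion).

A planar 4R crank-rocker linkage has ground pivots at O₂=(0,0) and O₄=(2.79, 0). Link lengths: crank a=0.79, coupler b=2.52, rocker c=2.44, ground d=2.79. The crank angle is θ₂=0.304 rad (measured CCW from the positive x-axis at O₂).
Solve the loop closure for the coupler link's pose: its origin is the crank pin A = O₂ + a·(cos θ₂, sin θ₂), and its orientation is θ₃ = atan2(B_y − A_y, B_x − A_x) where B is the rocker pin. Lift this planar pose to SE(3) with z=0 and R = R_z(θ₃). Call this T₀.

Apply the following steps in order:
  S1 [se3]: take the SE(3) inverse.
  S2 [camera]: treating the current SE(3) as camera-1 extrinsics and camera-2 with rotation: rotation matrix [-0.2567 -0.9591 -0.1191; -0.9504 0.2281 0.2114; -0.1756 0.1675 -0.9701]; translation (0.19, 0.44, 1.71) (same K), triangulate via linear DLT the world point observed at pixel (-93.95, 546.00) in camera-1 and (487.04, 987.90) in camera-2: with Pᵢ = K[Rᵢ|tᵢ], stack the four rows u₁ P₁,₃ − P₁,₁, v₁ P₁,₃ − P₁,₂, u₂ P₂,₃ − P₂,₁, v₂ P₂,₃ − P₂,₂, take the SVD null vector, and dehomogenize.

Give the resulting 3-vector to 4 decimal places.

source (fourbar_fk): coupler pose = R=[0.5455 -0.8381 0.0000; 0.8381 0.5455 0.0000; 0.0000 0.0000 1.0000], t=(0.7538, 0.2365, 0.0000)
after S1 (invert_se3): R=[0.5455 0.8381 0.0000; -0.8381 0.5455 -0.0000; 0.0000 0.0000 1.0000], t=(-0.6094, 0.5028, 0.0000)
after S2 (triangulate): (-0.3840, -0.1049, 1.1544)

result = (-0.3840, -0.1049, 1.1544)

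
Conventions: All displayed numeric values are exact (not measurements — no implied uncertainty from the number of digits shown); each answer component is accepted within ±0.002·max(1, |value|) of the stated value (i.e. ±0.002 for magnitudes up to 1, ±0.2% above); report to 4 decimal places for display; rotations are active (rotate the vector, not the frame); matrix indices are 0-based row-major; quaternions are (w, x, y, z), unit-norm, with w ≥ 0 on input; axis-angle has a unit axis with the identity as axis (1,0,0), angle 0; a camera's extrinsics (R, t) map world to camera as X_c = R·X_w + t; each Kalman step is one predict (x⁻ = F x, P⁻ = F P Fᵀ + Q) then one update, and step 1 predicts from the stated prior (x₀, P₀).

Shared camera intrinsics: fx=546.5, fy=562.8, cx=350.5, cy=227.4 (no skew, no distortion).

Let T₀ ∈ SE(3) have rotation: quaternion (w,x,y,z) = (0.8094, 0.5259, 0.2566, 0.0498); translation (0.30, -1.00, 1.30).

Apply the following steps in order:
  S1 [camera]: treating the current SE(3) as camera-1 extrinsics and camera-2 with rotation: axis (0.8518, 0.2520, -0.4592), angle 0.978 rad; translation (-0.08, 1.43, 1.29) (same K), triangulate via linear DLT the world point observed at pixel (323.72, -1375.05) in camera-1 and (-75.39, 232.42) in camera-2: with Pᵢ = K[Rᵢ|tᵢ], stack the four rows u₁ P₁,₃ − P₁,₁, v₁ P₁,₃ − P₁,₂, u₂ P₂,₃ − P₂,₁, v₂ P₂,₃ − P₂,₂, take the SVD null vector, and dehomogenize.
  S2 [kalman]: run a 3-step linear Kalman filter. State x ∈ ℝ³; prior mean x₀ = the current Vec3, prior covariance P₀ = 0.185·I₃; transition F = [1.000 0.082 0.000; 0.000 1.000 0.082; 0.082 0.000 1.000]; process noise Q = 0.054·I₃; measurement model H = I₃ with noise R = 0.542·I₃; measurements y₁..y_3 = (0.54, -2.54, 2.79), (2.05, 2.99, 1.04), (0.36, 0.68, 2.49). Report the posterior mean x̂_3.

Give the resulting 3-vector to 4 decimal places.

result = (0.2968, 0.2856, 1.8950)

after S1 (triangulate): (-0.8573, -1.1503, 1.3004)
after S2 (kf_track): (0.2968, 0.2856, 1.8950)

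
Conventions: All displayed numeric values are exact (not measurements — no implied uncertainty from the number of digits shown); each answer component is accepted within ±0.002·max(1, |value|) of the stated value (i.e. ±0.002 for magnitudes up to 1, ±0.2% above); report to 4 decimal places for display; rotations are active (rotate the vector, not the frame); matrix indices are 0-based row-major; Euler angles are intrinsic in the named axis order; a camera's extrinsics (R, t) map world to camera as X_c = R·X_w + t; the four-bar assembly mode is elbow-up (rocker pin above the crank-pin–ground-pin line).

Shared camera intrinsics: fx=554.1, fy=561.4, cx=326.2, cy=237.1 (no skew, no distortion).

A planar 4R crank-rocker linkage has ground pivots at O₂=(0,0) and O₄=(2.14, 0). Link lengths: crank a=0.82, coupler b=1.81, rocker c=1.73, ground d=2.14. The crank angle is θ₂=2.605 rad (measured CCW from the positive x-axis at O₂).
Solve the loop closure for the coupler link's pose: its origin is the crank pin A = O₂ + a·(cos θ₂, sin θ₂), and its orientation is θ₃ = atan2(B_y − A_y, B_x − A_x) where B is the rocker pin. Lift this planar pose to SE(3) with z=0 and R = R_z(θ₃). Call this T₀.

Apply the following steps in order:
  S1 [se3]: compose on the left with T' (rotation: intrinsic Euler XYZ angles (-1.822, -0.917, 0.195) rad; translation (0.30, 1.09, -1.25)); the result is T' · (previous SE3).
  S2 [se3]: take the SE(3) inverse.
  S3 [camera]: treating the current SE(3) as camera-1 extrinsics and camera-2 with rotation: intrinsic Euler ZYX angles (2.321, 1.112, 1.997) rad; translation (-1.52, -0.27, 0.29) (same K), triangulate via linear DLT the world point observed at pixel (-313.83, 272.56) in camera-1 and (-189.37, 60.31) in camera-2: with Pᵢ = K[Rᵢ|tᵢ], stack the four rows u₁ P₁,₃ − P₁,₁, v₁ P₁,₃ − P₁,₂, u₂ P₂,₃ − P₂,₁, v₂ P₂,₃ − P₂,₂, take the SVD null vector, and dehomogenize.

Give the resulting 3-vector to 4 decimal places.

source (fourbar_fk): coupler pose = R=[0.8959 -0.4443 0.0000; 0.4443 0.8959 0.0000; 0.0000 0.0000 1.0000], t=(-0.7048, 0.4192, 0.0000)
after S1 (compose_se3): R=[0.4822 -0.3707 -0.7938; 0.4581 -0.6657 0.5891; -0.7468 -0.6477 -0.1512], t=(-0.1699, 0.4277, -1.3636)
after S2 (invert_se3): R=[0.4822 0.4581 -0.7468; -0.3707 -0.6657 -0.6477; -0.7938 0.5891 -0.1512], t=(-1.1323, -0.6615, -0.5930)
after S3 (triangulate): (-1.5179, 0.4453, -0.7059)

result = (-1.5179, 0.4453, -0.7059)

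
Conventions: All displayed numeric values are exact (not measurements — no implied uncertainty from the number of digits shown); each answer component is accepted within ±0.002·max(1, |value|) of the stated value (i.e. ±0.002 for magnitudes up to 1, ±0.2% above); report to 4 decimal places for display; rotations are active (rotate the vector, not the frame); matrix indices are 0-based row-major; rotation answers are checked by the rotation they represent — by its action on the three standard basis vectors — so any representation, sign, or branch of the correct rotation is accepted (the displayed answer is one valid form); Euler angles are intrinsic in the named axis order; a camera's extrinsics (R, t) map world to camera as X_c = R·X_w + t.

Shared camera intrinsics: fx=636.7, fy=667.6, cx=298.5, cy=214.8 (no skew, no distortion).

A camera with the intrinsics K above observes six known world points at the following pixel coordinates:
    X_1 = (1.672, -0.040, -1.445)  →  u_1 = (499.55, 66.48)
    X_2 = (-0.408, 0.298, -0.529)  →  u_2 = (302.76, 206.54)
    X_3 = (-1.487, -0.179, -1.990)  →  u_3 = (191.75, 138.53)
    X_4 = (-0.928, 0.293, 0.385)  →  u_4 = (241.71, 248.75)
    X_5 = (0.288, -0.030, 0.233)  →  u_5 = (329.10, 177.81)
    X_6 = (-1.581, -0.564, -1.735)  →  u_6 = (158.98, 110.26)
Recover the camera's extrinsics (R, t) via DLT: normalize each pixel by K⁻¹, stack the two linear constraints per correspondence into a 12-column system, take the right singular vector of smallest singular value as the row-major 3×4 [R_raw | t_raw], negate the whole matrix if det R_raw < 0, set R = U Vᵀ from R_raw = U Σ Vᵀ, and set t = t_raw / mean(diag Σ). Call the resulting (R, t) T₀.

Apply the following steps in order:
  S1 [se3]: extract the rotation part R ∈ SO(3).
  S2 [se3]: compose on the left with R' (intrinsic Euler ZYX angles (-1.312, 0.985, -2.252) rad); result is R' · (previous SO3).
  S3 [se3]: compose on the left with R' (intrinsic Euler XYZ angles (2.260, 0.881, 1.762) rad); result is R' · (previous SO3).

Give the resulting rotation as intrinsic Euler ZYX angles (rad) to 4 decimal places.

rotation (euler_zyx) = (2.8732, -1.2002, -2.3220)

source (pnp_recover): camera pose = R=[0.8818 0.4156 -0.2228; -0.3509 0.8939 0.2788; 0.3150 -0.1677 0.9342], t=(0.1600, -0.3401, 6.9613)
after S1 (rot_of_se3): [0.8818 0.4156 -0.2228; -0.3509 0.8939 0.2788; 0.3150 -0.1677 0.9342]
after S2 (compose_so3): [0.5908 -0.7369 0.3286; -0.4119 0.0748 0.9081; -0.6938 -0.6719 -0.2594]
after S3 (compose_so3): [-0.3492 -0.4759 -0.8072; 0.0960 0.8387 -0.5360; 0.9321 -0.2647 -0.2472]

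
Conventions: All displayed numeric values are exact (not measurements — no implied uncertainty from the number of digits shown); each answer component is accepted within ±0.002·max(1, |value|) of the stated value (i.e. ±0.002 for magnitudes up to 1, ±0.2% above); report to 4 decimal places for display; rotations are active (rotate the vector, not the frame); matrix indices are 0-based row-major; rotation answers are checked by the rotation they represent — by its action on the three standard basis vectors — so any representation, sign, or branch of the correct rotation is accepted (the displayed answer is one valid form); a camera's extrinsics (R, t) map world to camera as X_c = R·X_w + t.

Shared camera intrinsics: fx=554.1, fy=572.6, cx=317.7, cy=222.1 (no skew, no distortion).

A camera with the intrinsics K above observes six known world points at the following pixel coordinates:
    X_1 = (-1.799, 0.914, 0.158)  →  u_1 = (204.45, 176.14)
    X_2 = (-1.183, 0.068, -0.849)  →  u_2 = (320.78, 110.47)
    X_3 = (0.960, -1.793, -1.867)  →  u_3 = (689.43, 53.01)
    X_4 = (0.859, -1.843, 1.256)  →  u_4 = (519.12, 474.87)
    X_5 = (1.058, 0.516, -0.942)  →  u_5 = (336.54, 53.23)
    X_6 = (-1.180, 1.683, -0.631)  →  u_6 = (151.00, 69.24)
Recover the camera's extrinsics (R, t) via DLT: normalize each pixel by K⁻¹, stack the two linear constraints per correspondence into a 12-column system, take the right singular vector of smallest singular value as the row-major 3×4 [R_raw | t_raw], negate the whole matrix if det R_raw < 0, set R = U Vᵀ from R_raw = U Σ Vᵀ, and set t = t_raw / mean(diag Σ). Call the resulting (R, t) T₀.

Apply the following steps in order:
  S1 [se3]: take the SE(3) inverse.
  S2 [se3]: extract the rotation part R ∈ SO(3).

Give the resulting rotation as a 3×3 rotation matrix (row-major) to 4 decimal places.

rotation (matrix) = ((0.2045, 0.1573, -0.9661), (-0.9196, -0.3074, -0.2447), (-0.3355, 0.9385, 0.0818))

source (pnp_recover): camera pose = R=[0.2045 -0.9196 -0.3355; 0.1573 -0.3074 0.9385; -0.9661 -0.2447 0.0818], t=(0.0500, -0.0600, 4.4001)
after S1 (invert_se3): R=[0.2045 0.1573 -0.9661; -0.9196 -0.3074 -0.2447; -0.3355 0.9385 0.0818], t=(4.2503, 1.1043, -0.2869)
after S2 (rot_of_se3): [0.2045 0.1573 -0.9661; -0.9196 -0.3074 -0.2447; -0.3355 0.9385 0.0818]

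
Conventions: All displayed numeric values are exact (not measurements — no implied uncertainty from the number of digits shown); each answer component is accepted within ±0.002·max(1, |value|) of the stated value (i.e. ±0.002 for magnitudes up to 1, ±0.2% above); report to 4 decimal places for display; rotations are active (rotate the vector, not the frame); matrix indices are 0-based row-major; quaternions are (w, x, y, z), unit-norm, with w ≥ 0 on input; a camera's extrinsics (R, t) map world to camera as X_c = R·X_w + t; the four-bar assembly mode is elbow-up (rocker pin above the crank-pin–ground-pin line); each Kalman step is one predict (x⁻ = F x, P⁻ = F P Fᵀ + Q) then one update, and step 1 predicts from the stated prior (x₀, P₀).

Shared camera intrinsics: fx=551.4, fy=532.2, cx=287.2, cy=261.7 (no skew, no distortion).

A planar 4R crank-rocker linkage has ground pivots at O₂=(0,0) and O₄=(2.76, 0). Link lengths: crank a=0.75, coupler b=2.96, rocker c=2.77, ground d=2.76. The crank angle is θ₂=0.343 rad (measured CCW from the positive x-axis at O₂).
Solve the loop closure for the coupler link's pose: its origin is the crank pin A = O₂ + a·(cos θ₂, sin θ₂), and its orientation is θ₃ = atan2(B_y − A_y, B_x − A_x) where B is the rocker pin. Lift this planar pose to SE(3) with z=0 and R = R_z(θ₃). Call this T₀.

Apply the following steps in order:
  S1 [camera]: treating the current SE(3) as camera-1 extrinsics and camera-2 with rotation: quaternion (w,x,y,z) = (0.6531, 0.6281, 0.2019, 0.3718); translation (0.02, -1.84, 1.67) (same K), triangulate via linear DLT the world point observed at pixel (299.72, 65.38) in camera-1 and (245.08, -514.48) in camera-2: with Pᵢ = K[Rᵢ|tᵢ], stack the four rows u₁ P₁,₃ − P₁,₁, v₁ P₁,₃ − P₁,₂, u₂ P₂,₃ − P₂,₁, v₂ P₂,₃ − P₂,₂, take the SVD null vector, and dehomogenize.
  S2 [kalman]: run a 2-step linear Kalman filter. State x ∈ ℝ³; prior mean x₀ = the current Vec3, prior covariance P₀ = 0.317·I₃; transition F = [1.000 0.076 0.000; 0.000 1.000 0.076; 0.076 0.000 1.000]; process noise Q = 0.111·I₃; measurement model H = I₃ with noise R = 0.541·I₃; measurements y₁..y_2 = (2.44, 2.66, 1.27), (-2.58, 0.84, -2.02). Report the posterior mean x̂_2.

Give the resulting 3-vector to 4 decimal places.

source (fourbar_fk): coupler pose = R=[0.5447 -0.8386 0.0000; 0.8386 0.5447 0.0000; 0.0000 0.0000 1.0000], t=(0.7063, 0.2522, 0.0000)
after S1 (triangulate): (-0.7582, 0.3350, 0.5453)
after S2 (kf_track): (-0.5807, 1.1355, -0.2822)

result = (-0.5807, 1.1355, -0.2822)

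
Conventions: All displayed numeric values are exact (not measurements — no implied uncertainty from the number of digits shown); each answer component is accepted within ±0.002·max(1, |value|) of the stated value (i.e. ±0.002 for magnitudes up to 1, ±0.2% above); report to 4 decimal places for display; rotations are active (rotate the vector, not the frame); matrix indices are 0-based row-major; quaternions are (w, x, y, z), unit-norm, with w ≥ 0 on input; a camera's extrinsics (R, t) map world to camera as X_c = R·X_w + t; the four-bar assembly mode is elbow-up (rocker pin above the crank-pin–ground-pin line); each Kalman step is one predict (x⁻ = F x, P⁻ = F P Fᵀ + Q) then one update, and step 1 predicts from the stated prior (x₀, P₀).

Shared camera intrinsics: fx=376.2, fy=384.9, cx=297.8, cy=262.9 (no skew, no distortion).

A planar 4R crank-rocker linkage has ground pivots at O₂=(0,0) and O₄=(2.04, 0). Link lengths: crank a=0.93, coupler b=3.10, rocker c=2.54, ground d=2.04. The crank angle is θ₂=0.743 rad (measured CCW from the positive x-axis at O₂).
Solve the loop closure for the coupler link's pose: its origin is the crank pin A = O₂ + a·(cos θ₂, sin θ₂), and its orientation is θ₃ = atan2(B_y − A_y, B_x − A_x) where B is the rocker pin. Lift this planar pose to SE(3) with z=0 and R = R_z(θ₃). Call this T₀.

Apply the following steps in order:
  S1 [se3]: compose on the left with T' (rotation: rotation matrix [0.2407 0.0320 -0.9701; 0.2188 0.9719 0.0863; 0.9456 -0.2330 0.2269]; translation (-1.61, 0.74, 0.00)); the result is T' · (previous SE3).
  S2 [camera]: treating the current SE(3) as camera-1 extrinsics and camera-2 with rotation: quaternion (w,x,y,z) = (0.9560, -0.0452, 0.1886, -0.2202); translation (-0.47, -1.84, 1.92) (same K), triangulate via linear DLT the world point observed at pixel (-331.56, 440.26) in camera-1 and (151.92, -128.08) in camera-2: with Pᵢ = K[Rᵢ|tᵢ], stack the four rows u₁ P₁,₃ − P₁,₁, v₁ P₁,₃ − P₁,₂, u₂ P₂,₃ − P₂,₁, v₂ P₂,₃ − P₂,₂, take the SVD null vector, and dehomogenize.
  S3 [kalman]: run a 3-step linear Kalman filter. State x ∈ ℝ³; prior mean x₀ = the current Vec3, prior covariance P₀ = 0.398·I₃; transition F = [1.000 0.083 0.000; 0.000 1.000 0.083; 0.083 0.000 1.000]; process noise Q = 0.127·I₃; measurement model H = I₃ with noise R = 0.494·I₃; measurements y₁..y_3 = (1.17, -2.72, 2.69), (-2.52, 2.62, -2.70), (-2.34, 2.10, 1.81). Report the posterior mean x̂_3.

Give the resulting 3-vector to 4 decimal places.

result = (-1.4441, 0.8896, 0.5701)

source (fourbar_fk): coupler pose = R=[0.8703 -0.4926 0.0000; 0.4926 0.8703 0.0000; 0.0000 0.0000 1.0000], t=(0.6849, 0.6291, 0.0000)
after S1 (compose_se3): R=[0.2252 -0.0907 -0.9701; 0.6691 0.7381 0.0863; 0.7082 -0.6686 0.2269], t=(-1.4250, 1.5013, 0.5010)
after S2 (triangulate): (-0.3362, -1.0964, 0.4486)
after S3 (kf_track): (-1.4441, 0.8896, 0.5701)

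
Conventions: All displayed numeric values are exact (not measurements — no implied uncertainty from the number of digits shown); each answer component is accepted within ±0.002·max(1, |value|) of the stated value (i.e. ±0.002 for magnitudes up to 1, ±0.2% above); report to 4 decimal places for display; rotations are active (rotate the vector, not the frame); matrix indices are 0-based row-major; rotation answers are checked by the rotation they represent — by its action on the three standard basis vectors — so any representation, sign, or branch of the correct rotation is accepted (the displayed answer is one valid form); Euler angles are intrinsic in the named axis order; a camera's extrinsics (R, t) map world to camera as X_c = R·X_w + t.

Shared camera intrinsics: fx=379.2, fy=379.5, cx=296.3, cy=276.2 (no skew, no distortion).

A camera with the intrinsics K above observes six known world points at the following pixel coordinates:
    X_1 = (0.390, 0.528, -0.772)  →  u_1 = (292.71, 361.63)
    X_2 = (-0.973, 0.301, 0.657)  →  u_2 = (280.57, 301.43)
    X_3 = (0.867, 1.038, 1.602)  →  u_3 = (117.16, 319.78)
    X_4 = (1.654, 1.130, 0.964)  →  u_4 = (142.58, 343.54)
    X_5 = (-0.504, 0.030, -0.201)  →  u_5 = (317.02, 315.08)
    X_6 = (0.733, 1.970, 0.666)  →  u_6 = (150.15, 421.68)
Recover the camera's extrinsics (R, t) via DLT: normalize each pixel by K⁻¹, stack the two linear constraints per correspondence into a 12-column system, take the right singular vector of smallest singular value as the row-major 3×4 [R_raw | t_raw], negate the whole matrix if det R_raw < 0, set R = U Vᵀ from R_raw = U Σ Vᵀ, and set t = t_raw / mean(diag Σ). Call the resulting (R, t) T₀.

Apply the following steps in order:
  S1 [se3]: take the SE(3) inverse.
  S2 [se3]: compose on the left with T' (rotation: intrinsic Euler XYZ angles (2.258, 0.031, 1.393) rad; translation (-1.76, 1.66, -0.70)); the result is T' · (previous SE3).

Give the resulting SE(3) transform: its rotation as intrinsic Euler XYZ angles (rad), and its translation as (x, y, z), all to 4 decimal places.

source (pnp_recover): camera pose = R=[-0.6001 -0.3716 -0.7084; 0.0660 0.8595 -0.5068; 0.7972 -0.3509 -0.4913], t=(-0.1700, 0.4000, 5.1398)
after S1 (invert_se3): R=[-0.6001 0.0660 0.7972; -0.3716 0.8595 -0.3509; -0.7084 -0.5068 -0.4913], t=(-4.2258, 1.3964, 2.6074)
after S2 (compose_se3): R=[0.2375 -0.8496 0.4709; 0.9699 0.2340 -0.0671; -0.0531 0.4727 0.8796], t=(-3.8000, 2.0763, -5.4192)

rotation (euler_xyz) = (0.0762, 0.4903, 1.2982), translation = (-3.8000, 2.0763, -5.4192)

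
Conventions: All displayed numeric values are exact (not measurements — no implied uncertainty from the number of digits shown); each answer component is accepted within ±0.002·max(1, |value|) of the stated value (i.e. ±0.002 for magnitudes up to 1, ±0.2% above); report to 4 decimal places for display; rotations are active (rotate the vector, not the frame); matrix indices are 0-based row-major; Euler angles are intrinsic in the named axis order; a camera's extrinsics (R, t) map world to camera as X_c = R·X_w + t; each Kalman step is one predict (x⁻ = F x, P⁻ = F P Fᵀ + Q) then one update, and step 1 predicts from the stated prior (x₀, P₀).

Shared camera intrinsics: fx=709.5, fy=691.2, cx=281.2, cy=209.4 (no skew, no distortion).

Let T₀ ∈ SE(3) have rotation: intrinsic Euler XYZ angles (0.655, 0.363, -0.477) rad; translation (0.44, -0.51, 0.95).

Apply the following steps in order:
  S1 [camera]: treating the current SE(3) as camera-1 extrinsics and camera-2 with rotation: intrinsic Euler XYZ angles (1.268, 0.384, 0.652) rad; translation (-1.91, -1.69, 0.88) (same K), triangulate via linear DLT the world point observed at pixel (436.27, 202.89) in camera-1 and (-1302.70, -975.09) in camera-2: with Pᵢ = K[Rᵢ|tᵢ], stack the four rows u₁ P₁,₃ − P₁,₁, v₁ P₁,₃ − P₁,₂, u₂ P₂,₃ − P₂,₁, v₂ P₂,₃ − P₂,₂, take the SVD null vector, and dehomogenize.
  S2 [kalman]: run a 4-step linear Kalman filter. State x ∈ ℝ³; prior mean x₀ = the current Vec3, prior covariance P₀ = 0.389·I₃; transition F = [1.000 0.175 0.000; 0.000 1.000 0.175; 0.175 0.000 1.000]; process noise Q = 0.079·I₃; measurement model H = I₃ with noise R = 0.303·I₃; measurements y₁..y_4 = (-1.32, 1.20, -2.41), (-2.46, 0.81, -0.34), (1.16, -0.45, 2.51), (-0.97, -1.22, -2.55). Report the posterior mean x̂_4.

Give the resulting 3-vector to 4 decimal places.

after S1 (triangulate): (-0.4619, 0.5656, 0.0667)
after S2 (kf_track): (-0.6634, -0.4064, -0.9597)

result = (-0.6634, -0.4064, -0.9597)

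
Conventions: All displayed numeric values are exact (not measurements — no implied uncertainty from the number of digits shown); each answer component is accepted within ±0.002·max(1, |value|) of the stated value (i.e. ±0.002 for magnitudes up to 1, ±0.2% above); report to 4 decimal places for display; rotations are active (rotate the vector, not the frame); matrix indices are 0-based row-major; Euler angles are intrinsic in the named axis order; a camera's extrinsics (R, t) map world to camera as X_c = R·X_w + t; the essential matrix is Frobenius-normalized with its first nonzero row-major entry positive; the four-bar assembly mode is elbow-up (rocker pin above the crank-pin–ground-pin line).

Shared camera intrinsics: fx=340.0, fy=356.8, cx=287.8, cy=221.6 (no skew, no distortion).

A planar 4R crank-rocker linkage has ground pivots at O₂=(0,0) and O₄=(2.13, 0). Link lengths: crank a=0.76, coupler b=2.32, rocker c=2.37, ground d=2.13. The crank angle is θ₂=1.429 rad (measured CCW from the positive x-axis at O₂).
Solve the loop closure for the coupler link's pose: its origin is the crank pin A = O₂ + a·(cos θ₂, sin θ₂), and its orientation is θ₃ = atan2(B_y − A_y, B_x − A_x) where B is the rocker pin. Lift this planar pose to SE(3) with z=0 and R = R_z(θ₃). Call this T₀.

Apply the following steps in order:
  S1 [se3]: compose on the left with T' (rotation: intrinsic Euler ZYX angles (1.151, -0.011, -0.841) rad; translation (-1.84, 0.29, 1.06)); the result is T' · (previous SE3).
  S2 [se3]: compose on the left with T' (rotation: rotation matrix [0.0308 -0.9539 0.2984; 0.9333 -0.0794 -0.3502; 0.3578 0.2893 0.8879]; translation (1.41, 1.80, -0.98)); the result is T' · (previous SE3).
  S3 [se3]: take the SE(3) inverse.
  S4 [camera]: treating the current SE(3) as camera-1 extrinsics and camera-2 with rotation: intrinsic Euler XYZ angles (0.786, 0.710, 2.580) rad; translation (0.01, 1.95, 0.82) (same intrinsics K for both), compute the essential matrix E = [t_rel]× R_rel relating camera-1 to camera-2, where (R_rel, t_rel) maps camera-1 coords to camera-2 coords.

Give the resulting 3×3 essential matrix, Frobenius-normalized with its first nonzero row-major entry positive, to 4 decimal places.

source (fourbar_fk): coupler pose = R=[0.7268 -0.6869 0.0000; 0.6869 0.7268 0.0000; 0.0000 0.0000 1.0000], t=(0.1074, 0.7524, 0.0000)
after S1 (compose_se3): R=[-0.1197 -0.7200 -0.6836; 0.8554 -0.4243 0.2971; -0.5039 -0.5492 0.6667], t=(-2.2518, 0.5982, 0.5005)
after S2 (compose_se3): R=[-0.9701 0.2187 -0.1055; -0.0032 -0.4459 -0.8951; -0.2428 -0.8679 0.4333], t=(0.9194, -0.5244, -1.1682)
after S3 (invert_se3): R=[-0.9701 -0.0032 -0.2428; 0.2187 -0.4459 -0.8679; -0.1055 -0.8951 0.4333], t=(0.6065, -1.4488, 0.1339)
after S4 (essential): [0.5805 0.2774 -0.1748; 0.1004 0.1519 -0.2712; 0.3266 -0.1322 0.5698]

matrix = [0.5805 0.2774 -0.1748; 0.1004 0.1519 -0.2712; 0.3266 -0.1322 0.5698]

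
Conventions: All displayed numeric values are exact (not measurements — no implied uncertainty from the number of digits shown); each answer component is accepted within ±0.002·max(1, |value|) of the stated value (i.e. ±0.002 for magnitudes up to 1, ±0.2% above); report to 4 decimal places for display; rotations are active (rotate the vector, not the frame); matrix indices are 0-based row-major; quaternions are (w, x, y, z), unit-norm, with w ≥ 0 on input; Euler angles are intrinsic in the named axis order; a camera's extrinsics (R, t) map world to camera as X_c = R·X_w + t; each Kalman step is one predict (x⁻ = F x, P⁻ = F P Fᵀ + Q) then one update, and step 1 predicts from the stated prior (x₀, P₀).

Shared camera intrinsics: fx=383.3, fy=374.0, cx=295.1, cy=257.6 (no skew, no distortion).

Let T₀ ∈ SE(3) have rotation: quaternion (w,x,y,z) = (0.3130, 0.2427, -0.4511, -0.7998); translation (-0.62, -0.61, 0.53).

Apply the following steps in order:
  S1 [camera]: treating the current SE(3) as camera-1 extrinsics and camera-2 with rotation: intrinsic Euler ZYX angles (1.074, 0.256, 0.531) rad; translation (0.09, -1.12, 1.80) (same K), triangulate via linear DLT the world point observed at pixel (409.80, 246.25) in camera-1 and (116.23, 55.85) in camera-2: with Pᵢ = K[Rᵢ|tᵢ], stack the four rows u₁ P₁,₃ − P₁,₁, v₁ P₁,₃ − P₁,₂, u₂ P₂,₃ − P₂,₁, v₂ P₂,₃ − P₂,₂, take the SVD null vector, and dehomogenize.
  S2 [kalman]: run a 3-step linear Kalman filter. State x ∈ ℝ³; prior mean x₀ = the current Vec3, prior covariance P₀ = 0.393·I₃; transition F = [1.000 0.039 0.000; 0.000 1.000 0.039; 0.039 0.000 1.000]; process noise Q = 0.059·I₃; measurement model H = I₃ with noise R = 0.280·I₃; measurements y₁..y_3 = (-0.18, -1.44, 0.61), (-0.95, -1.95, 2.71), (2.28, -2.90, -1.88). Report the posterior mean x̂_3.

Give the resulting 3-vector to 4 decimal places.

result = (0.3682, -1.7592, 0.0967)

after S1 (triangulate): (-1.3656, 1.3371, 0.1753)
after S2 (kf_track): (0.3682, -1.7592, 0.0967)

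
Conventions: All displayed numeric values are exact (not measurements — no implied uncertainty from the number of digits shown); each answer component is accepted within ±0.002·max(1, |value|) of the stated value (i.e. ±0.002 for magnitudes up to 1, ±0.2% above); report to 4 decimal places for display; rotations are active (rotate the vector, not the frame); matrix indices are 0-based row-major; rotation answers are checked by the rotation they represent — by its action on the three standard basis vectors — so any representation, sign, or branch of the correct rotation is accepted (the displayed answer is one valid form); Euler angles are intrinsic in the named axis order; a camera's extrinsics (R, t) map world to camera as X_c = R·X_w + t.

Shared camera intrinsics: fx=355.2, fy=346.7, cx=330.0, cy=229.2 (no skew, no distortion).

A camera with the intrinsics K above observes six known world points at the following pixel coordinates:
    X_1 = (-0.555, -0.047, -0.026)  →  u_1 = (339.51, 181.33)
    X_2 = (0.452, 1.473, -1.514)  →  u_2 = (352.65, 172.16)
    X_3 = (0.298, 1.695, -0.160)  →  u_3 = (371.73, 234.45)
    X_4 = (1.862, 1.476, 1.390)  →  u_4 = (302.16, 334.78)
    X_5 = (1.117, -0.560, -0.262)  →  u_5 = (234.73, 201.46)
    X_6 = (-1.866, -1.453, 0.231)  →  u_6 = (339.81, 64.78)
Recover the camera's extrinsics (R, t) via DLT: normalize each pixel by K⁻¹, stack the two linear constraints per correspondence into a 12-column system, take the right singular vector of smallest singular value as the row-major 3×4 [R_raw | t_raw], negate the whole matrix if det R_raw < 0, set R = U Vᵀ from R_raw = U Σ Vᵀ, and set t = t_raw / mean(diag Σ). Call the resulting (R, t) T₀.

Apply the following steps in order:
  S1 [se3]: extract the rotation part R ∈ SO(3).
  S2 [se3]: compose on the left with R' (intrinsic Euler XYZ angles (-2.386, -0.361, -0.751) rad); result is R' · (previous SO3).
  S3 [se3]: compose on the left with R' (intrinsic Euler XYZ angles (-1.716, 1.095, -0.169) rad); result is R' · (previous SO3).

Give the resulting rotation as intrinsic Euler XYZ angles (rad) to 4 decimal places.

source (pnp_recover): camera pose = R=[-0.7121 0.7017 0.0241; 0.3408 0.3154 0.8856; 0.6138 0.6389 -0.4638], t=(-0.2401, -0.4001, 4.9005)
after S1 (rot_of_se3): [-0.7121 0.7017 0.0241; 0.3408 0.3154 0.8856; 0.6138 0.6389 -0.4638]
after S2 (compose_so3): [-0.4862 0.4556 0.7457; -0.2110 0.7669 -0.6061; -0.8480 -0.4521 -0.2767]
after S3 (compose_so3): [-0.9896 -0.1371 0.0440; 0.0867 -0.8116 -0.5777; 0.1149 -0.5679 0.8151]

rotation (euler_xyz) = (0.6166, 0.0440, 3.0040)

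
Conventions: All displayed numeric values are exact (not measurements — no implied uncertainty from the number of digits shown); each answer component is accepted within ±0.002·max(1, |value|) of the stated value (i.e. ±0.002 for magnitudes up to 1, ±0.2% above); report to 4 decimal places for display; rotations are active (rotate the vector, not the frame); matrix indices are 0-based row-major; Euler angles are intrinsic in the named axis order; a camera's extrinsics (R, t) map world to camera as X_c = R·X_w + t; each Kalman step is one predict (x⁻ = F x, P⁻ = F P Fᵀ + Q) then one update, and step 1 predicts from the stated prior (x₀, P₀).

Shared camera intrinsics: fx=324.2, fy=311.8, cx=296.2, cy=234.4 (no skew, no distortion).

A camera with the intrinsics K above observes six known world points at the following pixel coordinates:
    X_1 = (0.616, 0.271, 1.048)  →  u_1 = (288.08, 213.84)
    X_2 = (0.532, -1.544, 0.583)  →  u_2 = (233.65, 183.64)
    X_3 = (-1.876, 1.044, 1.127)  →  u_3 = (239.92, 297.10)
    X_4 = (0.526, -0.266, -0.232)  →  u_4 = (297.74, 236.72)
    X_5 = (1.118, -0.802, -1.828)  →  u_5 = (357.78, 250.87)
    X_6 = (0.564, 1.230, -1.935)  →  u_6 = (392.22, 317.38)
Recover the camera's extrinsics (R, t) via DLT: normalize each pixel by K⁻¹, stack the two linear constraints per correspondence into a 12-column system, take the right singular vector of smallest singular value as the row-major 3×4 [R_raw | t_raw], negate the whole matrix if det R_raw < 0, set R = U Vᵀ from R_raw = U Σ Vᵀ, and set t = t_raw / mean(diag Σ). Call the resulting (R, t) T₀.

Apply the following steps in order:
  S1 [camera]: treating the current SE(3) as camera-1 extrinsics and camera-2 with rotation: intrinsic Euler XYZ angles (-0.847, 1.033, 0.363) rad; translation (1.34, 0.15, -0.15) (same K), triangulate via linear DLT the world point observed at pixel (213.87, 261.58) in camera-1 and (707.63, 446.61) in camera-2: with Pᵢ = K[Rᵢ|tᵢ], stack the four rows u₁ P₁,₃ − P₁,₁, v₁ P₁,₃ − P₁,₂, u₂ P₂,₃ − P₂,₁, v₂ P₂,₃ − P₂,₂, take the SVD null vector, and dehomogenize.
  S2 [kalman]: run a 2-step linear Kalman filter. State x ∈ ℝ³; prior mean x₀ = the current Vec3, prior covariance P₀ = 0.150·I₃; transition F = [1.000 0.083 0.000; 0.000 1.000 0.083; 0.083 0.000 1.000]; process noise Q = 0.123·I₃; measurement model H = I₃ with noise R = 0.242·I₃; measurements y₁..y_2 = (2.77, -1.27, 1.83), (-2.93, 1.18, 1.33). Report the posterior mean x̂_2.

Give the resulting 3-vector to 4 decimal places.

source (pnp_recover): camera pose = R=[0.6638 0.5908 -0.4587; -0.7377 0.4162 -0.5315; -0.1231 0.6912 0.7121], t=(-0.2700, 0.4201, 6.4001)
after S1 (triangulate): (-1.3480, -0.1808, 1.3104)
after S2 (kf_track): (-1.0996, 0.2924, 1.4530)

result = (-1.0996, 0.2924, 1.4530)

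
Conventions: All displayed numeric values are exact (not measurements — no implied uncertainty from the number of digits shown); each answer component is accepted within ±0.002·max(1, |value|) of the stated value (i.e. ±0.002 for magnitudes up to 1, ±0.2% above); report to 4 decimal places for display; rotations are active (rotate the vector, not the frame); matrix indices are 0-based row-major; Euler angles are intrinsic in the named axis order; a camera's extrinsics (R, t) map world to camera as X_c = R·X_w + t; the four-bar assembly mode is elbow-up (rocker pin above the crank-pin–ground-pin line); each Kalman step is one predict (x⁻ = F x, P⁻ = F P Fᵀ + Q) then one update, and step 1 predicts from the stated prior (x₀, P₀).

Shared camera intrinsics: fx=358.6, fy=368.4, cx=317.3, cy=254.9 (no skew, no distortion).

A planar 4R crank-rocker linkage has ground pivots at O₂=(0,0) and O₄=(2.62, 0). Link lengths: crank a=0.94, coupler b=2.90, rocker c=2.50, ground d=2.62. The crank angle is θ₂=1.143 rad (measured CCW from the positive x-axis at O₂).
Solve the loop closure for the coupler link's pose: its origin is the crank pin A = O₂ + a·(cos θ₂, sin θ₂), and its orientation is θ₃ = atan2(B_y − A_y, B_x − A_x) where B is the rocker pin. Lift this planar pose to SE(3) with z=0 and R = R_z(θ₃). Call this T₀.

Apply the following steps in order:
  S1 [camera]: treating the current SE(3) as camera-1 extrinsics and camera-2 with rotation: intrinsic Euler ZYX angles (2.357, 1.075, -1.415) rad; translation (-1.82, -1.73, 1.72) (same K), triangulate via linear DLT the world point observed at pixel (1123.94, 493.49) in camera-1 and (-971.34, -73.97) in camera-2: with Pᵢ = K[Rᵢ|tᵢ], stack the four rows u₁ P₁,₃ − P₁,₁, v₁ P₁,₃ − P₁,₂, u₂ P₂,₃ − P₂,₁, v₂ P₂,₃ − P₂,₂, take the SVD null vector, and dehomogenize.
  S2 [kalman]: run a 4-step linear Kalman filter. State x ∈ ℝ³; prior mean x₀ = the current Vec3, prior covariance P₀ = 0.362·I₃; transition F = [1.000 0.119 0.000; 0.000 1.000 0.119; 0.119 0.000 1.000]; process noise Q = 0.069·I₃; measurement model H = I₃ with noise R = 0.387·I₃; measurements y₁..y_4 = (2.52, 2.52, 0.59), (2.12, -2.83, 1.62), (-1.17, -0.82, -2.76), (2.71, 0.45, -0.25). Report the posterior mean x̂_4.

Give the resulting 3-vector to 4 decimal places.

result = (1.3579, -0.3212, -0.0484)

source (fourbar_fk): coupler pose = R=[0.8249 -0.5653 0.0000; 0.5653 0.8249 0.0000; 0.0000 0.0000 1.0000], t=(0.3900, 0.8553, 0.0000)
after S1 (triangulate): (1.5135, -1.2547, 1.0437)
after S2 (kf_track): (1.3579, -0.3212, -0.0484)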